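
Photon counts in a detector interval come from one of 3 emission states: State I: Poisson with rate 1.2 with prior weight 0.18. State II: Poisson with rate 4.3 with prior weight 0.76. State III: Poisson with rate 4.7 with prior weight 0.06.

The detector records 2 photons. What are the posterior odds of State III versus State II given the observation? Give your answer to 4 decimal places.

0.0632

Only the two components matter; the odds are (π_i f_i(x)) / (π_j f_j(x)).
Component likelihoods at x = 2 photons:
  L_I = e^(−1.2)·1.2^2/2! = 0.21686
  L_II = e^(−4.3)·4.3^2/2! = 0.125441
  L_III = e^(−4.7)·4.7^2/2! = 0.100457
Posterior odds = (π_III·L_III) / (π_II·L_II) = (0.06·0.100457) / (0.76·0.125441) = 0.00602744 / 0.0953354 ≈ 0.0632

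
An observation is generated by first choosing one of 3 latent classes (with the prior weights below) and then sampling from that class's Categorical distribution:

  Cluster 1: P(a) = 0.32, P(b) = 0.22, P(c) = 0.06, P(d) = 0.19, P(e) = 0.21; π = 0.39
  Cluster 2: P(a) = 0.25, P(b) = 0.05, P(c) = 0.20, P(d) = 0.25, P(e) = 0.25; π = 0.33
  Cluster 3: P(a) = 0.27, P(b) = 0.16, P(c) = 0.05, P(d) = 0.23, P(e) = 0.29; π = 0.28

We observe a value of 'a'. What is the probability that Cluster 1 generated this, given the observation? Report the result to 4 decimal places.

By Bayes' theorem, P(k | x) = π_k f_k(x) / Σ_j π_j f_j(x).
Categorical probabilities:
  p_1 = 0.32
  p_2 = 0.25
  p_3 = 0.27
Multiply by the mixture weights:
  π_1·p_1 = 0.39 × 0.32 = 0.1248
  π_2·p_2 = 0.33 × 0.25 = 0.0825
  π_3·p_3 = 0.28 × 0.27 = 0.0756
Marginal: 0.1248 + 0.0825 + 0.0756 = 0.2829
Responsibility of Cluster 1: 0.1248 / 0.2829 ≈ 0.4411

0.4411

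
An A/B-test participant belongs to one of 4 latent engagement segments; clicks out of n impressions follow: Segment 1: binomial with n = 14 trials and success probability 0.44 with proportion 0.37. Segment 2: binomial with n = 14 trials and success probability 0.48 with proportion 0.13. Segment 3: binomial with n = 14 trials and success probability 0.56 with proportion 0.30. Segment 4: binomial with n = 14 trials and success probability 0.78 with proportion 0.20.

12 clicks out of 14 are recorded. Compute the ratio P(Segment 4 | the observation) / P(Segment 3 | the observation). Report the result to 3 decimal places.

8.886

Since P(k|x) ∝ w_k f_k(x), the posterior odds are w_i f_i(x) / (w_j f_j(x)).
Component likelihoods at x = 12 clicks out of 14:
  f_1 = C(14,12)·0.44^12·0.56^2 = 91·5.26541e-05·0.3136 = 0.00150262
  f_2 = C(14,12)·0.48^12·0.52^2 = 91·0.000149587·0.2704 = 0.00368081
  f_3 = C(14,12)·0.56^12·0.44^2 = 91·0.000951166·0.1936 = 0.0167573
  f_4 = C(14,12)·0.78^12·0.22^2 = 91·0.0507149·0.0484 = 0.223369
Odds = (0.20/0.30) × (0.223369/0.0167573) = 0.666667 × 13.3297 ≈ 8.886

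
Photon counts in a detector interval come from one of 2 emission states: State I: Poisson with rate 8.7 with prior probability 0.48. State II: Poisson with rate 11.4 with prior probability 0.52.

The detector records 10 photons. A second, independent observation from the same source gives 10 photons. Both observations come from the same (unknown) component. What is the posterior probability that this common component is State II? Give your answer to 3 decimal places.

The responsibility of component k is P(Z=k) f_k(x) divided by Σ_j P(Z=j) f_j(x).
Since both observations come from the same component, the likelihood for component k is f_k(x₁)·f_k(x₂).
  f_I = [0.114043] × [0.114043] = 0.0130057
  f_II = [0.114374] × [0.114374] = 0.0130815
Multiply by the mixture weights:
  P(Z=I)·f_I = 0.48 × 0.0130057 = 0.00624275
  P(Z=II)·f_II = 0.52 × 0.0130815 = 0.00680237
Sum: 0.00624275 + 0.00680237 = 0.0130451
P(State II | data) ≈ 0.521

0.521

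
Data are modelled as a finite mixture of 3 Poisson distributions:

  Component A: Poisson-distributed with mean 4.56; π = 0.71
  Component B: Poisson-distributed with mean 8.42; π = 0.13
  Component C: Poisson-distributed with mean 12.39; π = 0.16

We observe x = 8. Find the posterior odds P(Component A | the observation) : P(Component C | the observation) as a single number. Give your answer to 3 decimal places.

The posterior odds equal the prior odds times the likelihood ratio: (π_i/π_j)·(f_i(x)/f_j(x)).
Evaluate each component's likelihood at the observed value:
  p_A = e^(−4.56)·4.56^8/8! = 0.0485082
  p_B = e^(−8.42)·8.42^8/8! = 0.138107
  p_C = e^(−12.39)·12.39^8/8! = 0.0572982
0.0344408 / 0.00916772 ≈ 3.757

3.757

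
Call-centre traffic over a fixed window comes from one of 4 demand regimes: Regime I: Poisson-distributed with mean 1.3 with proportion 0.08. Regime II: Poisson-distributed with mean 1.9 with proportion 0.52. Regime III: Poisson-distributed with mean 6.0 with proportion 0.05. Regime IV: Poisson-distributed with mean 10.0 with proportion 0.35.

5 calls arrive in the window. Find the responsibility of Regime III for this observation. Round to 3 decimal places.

0.211

The responsibility of component k is w_k f_k(x) divided by Σ_j w_j f_j(x).
Component likelihoods at x = 5 calls:
  f_I = 0.00843243
  f_II = 0.0308622
  f_III = 0.160623
  f_IV = 0.0378333
Weight by the priors:
  w_I·f_I = 0.08 × 0.00843243 = 0.000674594
  w_II·f_II = 0.52 × 0.0308622 = 0.0160484
  w_III·f_III = 0.05 × 0.160623 = 0.00803116
  w_IV·f_IV = 0.35 × 0.0378333 = 0.0132416
Sum: 0.000674594 + 0.0160484 + 0.00803116 + 0.0132416 = 0.0379958
P(Regime III | x) = 0.00803116 / 0.0379958 ≈ 0.211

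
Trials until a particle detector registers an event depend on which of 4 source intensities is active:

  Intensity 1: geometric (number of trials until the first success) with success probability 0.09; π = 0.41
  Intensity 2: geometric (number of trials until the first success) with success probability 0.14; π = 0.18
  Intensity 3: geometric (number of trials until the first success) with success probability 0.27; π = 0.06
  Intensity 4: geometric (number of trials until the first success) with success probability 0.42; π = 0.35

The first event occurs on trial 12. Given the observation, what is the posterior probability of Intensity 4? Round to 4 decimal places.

By Bayes' theorem, P(k | x) = P(Z=k) f_k(x) / Σ_j P(Z=j) f_j(x).
Geometric probabilities:
  p_1 = 0.09·(1−0.09)^11 = 0.09·0.354369 = 0.0318932
  p_2 = 0.14·(1−0.14)^11 = 0.14·0.190319 = 0.0266447
  p_3 = 0.27·(1−0.27)^11 = 0.27·0.0313727 = 0.00847062
  p_4 = 0.42·(1−0.42)^11 = 0.42·0.00249866 = 0.00104944
Weight by the priors:
  P(Z=1)·p_1 = 0.41 × 0.0318932 = 0.0130762
  P(Z=2)·p_2 = 0.18 × 0.0266447 = 0.00479605
  P(Z=3)·p_3 = 0.06 × 0.00847062 = 0.000508237
  P(Z=4)·p_4 = 0.35 × 0.00104944 = 0.000367304
Denominator: 0.0130762 + 0.00479605 + 0.000508237 + 0.000367304 = 0.0187478
So the posterior for Intensity 4 is 0.000367304 / 0.0187478 ≈ 0.0196.

0.0196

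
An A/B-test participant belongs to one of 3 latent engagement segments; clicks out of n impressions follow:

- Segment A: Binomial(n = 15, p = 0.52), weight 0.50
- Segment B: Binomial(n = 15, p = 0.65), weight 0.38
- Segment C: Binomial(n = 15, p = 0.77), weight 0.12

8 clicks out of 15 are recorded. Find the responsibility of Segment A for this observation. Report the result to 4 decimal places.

Posterior ∝ prior × likelihood, so P(k | x) ∝ π_k f_k(x); normalise over all components.
Component likelihoods at x = 8 clicks out of 15:
  f_A = 0.201959
  f_B = 0.131926
  f_C = 0.027075
Prior × likelihood for each component:
  π_A·f_A = 0.50 × 0.201959 = 0.10098
  π_B·f_B = 0.38 × 0.131926 = 0.050132
  π_C·f_C = 0.12 × 0.027075 = 0.00324901
Sum: 0.10098 + 0.050132 + 0.00324901 = 0.154361
Responsibility of Segment A: 0.10098 / 0.154361 ≈ 0.6542

0.6542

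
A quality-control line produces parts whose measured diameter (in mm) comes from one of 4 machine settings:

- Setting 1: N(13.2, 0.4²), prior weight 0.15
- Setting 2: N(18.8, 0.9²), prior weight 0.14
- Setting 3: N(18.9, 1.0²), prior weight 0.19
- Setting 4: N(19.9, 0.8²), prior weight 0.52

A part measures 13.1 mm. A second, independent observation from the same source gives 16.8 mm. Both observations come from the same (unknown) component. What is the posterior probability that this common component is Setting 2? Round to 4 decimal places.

0.0267

By Bayes' theorem, P(k | x) = P(Z=k) f_k(x) / Σ_j P(Z=j) f_j(x).
Since both observations come from the same component, the likelihood for component k is f_k(x₁)·f_k(x₂).
  f_1 = [(1/(0.4·√(2π)))·exp(−(13.1−13.2)²/(2·0.4²)) = 0.997356·exp(-0.03125) = 0.96667] × [2.56994e-18] = 2.48429e-18
  f_2 = [(1/(0.9·√(2π)))·exp(−(13.1−18.8)²/(2·0.9²)) = 0.443269·exp(-20.05556) = 8.64272e-10] × [0.0375263] = 3.24329e-11
  f_3 = [(1/(1.0·√(2π)))·exp(−(13.1−18.9)²/(2·1.0²)) = 0.398942·exp(-16.82000) = 1.97732e-08] × [0.0439836] = 8.69696e-10
  f_4 = [(1/(0.8·√(2π)))·exp(−(13.1−19.9)²/(2·0.8²)) = 0.498678·exp(-36.12500) = 1.02078e-16] × [0.000273665] = 2.79351e-20
Unnormalised posteriors:
  P(Z=1)·f_1 = 0.15 × 2.48429e-18 = 3.72643e-19
  P(Z=2)·f_2 = 0.14 × 3.24329e-11 = 4.54061e-12
  P(Z=3)·f_3 = 0.19 × 8.69696e-10 = 1.65242e-10
  P(Z=4)·f_4 = 0.52 × 2.79351e-20 = 1.45263e-20
Marginal: 3.72643e-19 + 4.54061e-12 + 1.65242e-10 + 1.45263e-20 = 1.69783e-10
Responsibility of Setting 2: 4.54061e-12 / 1.69783e-10 ≈ 0.0267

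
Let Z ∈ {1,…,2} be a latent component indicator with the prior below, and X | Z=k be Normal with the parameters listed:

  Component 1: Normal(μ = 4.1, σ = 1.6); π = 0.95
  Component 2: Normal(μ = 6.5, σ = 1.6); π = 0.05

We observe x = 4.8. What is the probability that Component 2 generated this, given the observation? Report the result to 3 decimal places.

0.032

The responsibility of component k is P(Z=k) f_k(x) divided by Σ_j P(Z=j) f_j(x).
Evaluate each component's likelihood at the observed value:
  L_1 = (1/(1.6·√(2π)))·exp(−(4.8−4.1)²/(2·1.6²)) = 0.249339·exp(-0.09570) = 0.226583
  L_2 = (1/(1.6·√(2π)))·exp(−(4.8−6.5)²/(2·1.6²)) = 0.249339·exp(-0.56445) = 0.141792
Unnormalised posteriors:
  P(Z=1)·L_1 = 0.95 × 0.226583 = 0.215254
  P(Z=2)·L_2 = 0.05 × 0.141792 = 0.00708959
Denominator: 0.215254 + 0.00708959 = 0.222343
P(Component 2 | data) = 0.00708959 / 0.222343 ≈ 0.032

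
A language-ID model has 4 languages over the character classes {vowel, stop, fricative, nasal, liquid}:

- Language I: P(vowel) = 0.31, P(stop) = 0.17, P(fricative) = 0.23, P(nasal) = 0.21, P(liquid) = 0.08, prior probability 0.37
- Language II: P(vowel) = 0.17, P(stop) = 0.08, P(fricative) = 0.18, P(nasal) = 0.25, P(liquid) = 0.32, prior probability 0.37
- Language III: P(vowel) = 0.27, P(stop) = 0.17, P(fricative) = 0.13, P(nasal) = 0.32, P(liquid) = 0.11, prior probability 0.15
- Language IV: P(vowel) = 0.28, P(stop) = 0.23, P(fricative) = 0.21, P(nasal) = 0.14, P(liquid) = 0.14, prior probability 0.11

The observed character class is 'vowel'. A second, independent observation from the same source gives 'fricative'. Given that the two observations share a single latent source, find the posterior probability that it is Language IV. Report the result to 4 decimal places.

0.1308

P(component k | x) = π_k·f_k(x) / marginal(x), where marginal(x) = Σ_j π_j·f_j(x).
Since both observations come from the same component, the likelihood for component k is f_k(x₁)·f_k(x₂).
  L_I = [P(vowel | comp) = 0.31] × [0.23] = 0.0713
  L_II = [P(vowel | comp) = 0.17] × [0.18] = 0.0306
  L_III = [P(vowel | comp) = 0.27] × [0.13] = 0.0351
  L_IV = [P(vowel | comp) = 0.28] × [0.21] = 0.0588
Prior × likelihood for each component:
  π_I·L_I = 0.37 × 0.0713 = 0.026381
  π_II·L_II = 0.37 × 0.0306 = 0.011322
  π_III·L_III = 0.15 × 0.0351 = 0.005265
  π_IV·L_IV = 0.11 × 0.0588 = 0.006468
Denominator: 0.026381 + 0.011322 + 0.005265 + 0.006468 = 0.049436
P(Language IV | x) ≈ 0.1308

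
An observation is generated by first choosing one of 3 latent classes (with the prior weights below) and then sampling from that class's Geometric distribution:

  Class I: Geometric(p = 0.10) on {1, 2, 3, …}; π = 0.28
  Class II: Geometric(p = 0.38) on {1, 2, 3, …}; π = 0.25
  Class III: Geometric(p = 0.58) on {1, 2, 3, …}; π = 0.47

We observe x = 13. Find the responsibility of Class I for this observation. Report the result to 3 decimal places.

The responsibility of component k is π_k f_k(x) divided by Σ_j π_j f_j(x).
Evaluate each component's likelihood at the observed value:
  f_I = 0.10·(1−0.10)^12 = 0.10·0.28243 = 0.028243
  f_II = 0.38·(1−0.38)^12 = 0.38·0.00322627 = 0.00122598
  f_III = 0.58·(1−0.58)^12 = 0.58·3.01295e-05 = 1.74751e-05
Weight by the priors:
  π_I·f_I = 0.28 × 0.028243 = 0.00790803
  π_II·f_II = 0.25 × 0.00122598 = 0.000306495
  π_III·f_III = 0.47 × 1.74751e-05 = 8.21329e-06
Normaliser: 0.00790803 + 0.000306495 + 8.21329e-06 = 0.00822274
Responsibility of Class I: 0.00790803 / 0.00822274 ≈ 0.962

0.962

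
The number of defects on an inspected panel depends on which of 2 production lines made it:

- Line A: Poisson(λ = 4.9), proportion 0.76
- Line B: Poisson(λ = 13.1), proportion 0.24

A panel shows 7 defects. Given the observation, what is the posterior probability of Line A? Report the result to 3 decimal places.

By Bayes' theorem, P(k | x) = π_k f_k(x) / Σ_j π_j f_j(x).
Poisson probabilities:
  p_A = e^(−4.9)·4.9^7/7! = 0.100207
  p_B = e^(−13.1)·13.1^7/7! = 0.0268665
Unnormalised posteriors:
  π_A·p_A = 0.76 × 0.100207 = 0.0761575
  π_B·p_B = 0.24 × 0.0268665 = 0.00644796
Marginal: 0.0761575 + 0.00644796 = 0.0826055
P(Line A | 7 defects) ≈ 0.922

0.922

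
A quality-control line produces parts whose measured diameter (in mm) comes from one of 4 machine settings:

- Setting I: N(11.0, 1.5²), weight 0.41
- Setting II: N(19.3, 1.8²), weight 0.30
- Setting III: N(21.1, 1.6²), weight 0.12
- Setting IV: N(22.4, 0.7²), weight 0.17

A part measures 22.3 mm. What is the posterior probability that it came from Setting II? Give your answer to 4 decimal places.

P(component k | x) = π_k·f_k(x) / marginal(x), where marginal(x) = Σ_j π_j·f_j(x).
Component likelihoods at x = 22.3 mm:
  f_I = (1/(1.5·√(2π)))·exp(−(22.3−11.0)²/(2·1.5²)) = 0.265962·exp(-28.37556) = 1.2632e-13
  f_II = (1/(1.8·√(2π)))·exp(−(22.3−19.3)²/(2·1.8²)) = 0.221635·exp(-1.38889) = 0.0552651
  f_III = (1/(1.6·√(2π)))·exp(−(22.3−21.1)²/(2·1.6²)) = 0.249339·exp(-0.28125) = 0.188211
  f_IV = (1/(0.7·√(2π)))·exp(−(22.3−22.4)²/(2·0.7²)) = 0.569918·exp(-0.01020) = 0.564132
Weight by the priors:
  π_I·f_I = 0.41 × 1.2632e-13 = 5.17911e-14
  π_II·f_II = 0.30 × 0.0552651 = 0.0165795
  π_III·f_III = 0.12 × 0.188211 = 0.0225853
  π_IV·f_IV = 0.17 × 0.564132 = 0.0959024
Marginal: 5.17911e-14 + 0.0165795 + 0.0225853 + 0.0959024 = 0.135067
So the posterior for Setting II is 0.0165795 / 0.135067 ≈ 0.1228.

0.1228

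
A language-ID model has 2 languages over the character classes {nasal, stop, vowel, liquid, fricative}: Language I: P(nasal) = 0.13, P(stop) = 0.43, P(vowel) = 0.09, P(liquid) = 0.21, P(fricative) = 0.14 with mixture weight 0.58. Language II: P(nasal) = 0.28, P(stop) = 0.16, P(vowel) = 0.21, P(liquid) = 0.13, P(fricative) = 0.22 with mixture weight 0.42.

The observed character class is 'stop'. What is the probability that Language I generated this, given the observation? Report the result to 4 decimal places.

0.7877

By Bayes' theorem, P(k | x) = π_k f_k(x) / Σ_j π_j f_j(x).
Evaluate each component's likelihood at the observed value:
  p_I = 0.43
  p_II = 0.16
Weight by the priors:
  π_I·p_I = 0.58 × 0.43 = 0.2494
  π_II·p_II = 0.42 × 0.16 = 0.0672
Normaliser: 0.2494 + 0.0672 = 0.3166
So the posterior for Language I is 0.2494 / 0.3166 ≈ 0.7877.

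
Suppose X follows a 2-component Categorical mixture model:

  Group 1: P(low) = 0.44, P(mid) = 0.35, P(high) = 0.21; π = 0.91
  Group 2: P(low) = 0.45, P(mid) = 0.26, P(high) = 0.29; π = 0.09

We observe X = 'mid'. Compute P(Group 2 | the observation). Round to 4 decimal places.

0.0684

The responsibility of component k is π_k f_k(x) divided by Σ_j π_j f_j(x).
Categorical probabilities:
  p_1 = P(mid | comp) = 0.35
  p_2 = P(mid | comp) = 0.26
Multiply by the mixture weights:
  π_1·p_1 = 0.91 × 0.35 = 0.3185
  π_2·p_2 = 0.09 × 0.26 = 0.0234
Normaliser: 0.3185 + 0.0234 = 0.3419
So the posterior for Group 2 is 0.0234 / 0.3419 ≈ 0.0684.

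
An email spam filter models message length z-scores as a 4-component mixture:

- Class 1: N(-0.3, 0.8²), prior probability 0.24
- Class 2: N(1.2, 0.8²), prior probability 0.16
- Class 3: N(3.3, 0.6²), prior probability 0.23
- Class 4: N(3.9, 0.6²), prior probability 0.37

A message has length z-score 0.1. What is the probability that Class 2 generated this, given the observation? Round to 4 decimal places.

Apply Bayes' rule: the posterior for each component is proportional to its prior times its likelihood at x.
Component likelihoods at x = 0.1:
  f_1 = (1/(0.8·√(2π)))·exp(−(0.1−-0.3)²/(2·0.8²)) = 0.498678·exp(-0.12500) = 0.440082
  f_2 = (1/(0.8·√(2π)))·exp(−(0.1−1.2)²/(2·0.8²)) = 0.498678·exp(-0.94531) = 0.193765
  f_3 = (1/(0.6·√(2π)))·exp(−(0.1−3.3)²/(2·0.6²)) = 0.664904·exp(-14.22222) = 4.42717e-07
  f_4 = (1/(0.6·√(2π)))·exp(−(0.1−3.9)²/(2·0.6²)) = 0.664904·exp(-20.05556) = 1.29641e-09
Multiply by the mixture weights:
  π_1·f_1 = 0.24 × 0.440082 = 0.10562
  π_2·f_2 = 0.16 × 0.193765 = 0.0310025
  π_3·f_3 = 0.23 × 4.42717e-07 = 1.01825e-07
  π_4·f_4 = 0.37 × 1.29641e-09 = 4.79671e-10
Sum: 0.10562 + 0.0310025 + 1.01825e-07 + 4.79671e-10 = 0.136622
P(Class 2 | 0.1) = 0.0310025 / 0.136622 ≈ 0.2269

0.2269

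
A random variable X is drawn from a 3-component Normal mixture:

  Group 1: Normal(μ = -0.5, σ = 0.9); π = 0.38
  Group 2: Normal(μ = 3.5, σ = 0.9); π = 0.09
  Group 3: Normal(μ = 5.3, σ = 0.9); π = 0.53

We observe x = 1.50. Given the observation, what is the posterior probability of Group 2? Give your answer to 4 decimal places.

0.1911

By Bayes' theorem, P(k | x) = w_k f_k(x) / Σ_j w_j f_j(x).
Component likelihoods at x = 1.50:
  f_1 = (1/(0.9·√(2π)))·exp(−(1.50−-0.5)²/(2·0.9²)) = 0.443269·exp(-2.46914) = 0.0375263
  f_2 = (1/(0.9·√(2π)))·exp(−(1.50−3.5)²/(2·0.9²)) = 0.443269·exp(-2.46914) = 0.0375263
  f_3 = (1/(0.9·√(2π)))·exp(−(1.50−5.3)²/(2·0.9²)) = 0.443269·exp(-8.91358) = 5.96415e-05
Weight by the priors:
  w_1·f_1 = 0.38 × 0.0375263 = 0.01426
  w_2·f_2 = 0.09 × 0.0375263 = 0.00337737
  w_3·f_3 = 0.53 × 5.96415e-05 = 3.161e-05
Denominator: 0.01426 + 0.00337737 + 3.161e-05 = 0.017669
So the posterior for Group 2 is 0.00337737 / 0.017669 ≈ 0.1911.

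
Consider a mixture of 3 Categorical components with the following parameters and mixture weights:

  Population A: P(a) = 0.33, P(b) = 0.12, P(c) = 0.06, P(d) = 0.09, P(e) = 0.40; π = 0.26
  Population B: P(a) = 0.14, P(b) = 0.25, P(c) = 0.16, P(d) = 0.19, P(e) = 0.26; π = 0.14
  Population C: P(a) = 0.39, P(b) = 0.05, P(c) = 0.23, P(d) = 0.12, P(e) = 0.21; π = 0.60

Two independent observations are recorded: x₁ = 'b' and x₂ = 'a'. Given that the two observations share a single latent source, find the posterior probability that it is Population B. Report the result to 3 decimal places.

Posterior ∝ prior × likelihood, so P(k | x) ∝ π_k f_k(x); normalise over all components.
Since both observations come from the same component, the likelihood for component k is f_k(x₁)·f_k(x₂).
  L_A = [0.12] × [0.33] = 0.0396
  L_B = [0.25] × [0.14] = 0.035
  L_C = [0.05] × [0.39] = 0.0195
Multiply by the mixture weights:
  π_A·L_A = 0.26 × 0.0396 = 0.010296
  π_B·L_B = 0.14 × 0.035 = 0.0049
  π_C·L_C = 0.60 × 0.0195 = 0.0117
Normaliser: 0.010296 + 0.0049 + 0.0117 = 0.026896
So the posterior for Population B is 0.0049 / 0.026896 ≈ 0.182.

0.182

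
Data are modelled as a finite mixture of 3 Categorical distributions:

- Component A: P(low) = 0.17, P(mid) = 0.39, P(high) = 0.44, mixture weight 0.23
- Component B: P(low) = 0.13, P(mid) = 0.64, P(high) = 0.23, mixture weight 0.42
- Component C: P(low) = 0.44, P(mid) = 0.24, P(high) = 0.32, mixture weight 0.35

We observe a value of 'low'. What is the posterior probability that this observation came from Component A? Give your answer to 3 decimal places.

0.158

Posterior ∝ prior × likelihood, so P(k | x) ∝ π_k f_k(x); normalise over all components.
Evaluate each component's likelihood at the observed value:
  p_A = P(low | comp) = 0.17
  p_B = P(low | comp) = 0.13
  p_C = P(low | comp) = 0.44
Multiply by the mixture weights:
  π_A·p_A = 0.23 × 0.17 = 0.0391
  π_B·p_B = 0.42 × 0.13 = 0.0546
  π_C·p_C = 0.35 × 0.44 = 0.154
Denominator: 0.0391 + 0.0546 + 0.154 = 0.2477
Responsibility of Component A: 0.0391 / 0.2477 ≈ 0.158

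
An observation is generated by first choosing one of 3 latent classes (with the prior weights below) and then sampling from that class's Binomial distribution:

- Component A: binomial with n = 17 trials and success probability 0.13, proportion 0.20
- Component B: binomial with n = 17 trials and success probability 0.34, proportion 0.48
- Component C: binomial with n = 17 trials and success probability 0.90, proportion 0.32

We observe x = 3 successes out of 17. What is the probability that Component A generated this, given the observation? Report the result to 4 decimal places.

0.5269

By Bayes' theorem, P(k | x) = P(Z=k) f_k(x) / Σ_j P(Z=j) f_j(x).
Evaluate each component's likelihood at the observed value:
  p_A = C(17,3)·0.13^3·0.87^14 = 680·0.002197·0.142321 = 0.212622
  p_B = C(17,3)·0.34^3·0.66^14 = 680·0.039304·0.00297588 = 0.0795355
  p_C = C(17,3)·0.90^3·0.10^14 = 680·0.729·1e-14 = 4.9572e-12
Unnormalised posteriors:
  P(Z=A)·p_A = 0.20 × 0.212622 = 0.0425244
  P(Z=B)·p_B = 0.48 × 0.0795355 = 0.038177
  P(Z=C)·p_C = 0.32 × 4.9572e-12 = 1.5863e-12
Normaliser: 0.0425244 + 0.038177 + 1.5863e-12 = 0.0807014
P(Component A | the observation) ≈ 0.5269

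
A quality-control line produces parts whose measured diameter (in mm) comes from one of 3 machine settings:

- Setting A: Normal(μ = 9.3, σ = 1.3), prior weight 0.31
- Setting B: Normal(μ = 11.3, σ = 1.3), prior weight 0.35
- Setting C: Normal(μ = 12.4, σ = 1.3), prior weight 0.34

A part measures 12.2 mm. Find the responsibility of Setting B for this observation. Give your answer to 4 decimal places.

By Bayes' theorem, P(k | x) = P(Z=k) f_k(x) / Σ_j P(Z=j) f_j(x).
Evaluate each component's likelihood at the observed value:
  L_A = (1/(1.3·√(2π)))·exp(−(12.2−9.3)²/(2·1.3²)) = 0.306879·exp(-2.48817) = 0.02549
  L_B = (1/(1.3·√(2π)))·exp(−(12.2−11.3)²/(2·1.3²)) = 0.306879·exp(-0.23964) = 0.241485
  L_C = (1/(1.3·√(2π)))·exp(−(12.2−12.4)²/(2·1.3²)) = 0.306879·exp(-0.01183) = 0.303268
Unnormalised posteriors:
  P(Z=A)·L_A = 0.31 × 0.02549 = 0.0079019
  P(Z=B)·L_B = 0.35 × 0.241485 = 0.0845198
  P(Z=C)·L_C = 0.34 × 0.303268 = 0.103111
Normaliser: 0.0079019 + 0.0845198 + 0.103111 = 0.195533
Responsibility of Setting B: 0.0845198 / 0.195533 ≈ 0.4323

0.4323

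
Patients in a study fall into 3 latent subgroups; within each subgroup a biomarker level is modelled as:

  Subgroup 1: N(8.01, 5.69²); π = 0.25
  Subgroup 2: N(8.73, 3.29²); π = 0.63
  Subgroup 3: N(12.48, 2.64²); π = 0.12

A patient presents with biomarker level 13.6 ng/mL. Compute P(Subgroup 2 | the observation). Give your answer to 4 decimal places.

P(component k | x) = w_k·f_k(x) / marginal(x), where marginal(x) = Σ_j w_j·f_j(x).
Normal densities:
  p_1 = 0.0432729
  p_2 = 0.0405432
  p_3 = 0.13811
Multiply by the mixture weights:
  w_1·p_1 = 0.25 × 0.0432729 = 0.0108182
  w_2·p_2 = 0.63 × 0.0405432 = 0.0255422
  w_3·p_3 = 0.12 × 0.13811 = 0.0165731
Evidence: 0.0108182 + 0.0255422 + 0.0165731 = 0.0529336
Responsibility of Subgroup 2: 0.0255422 / 0.0529336 ≈ 0.4825

0.4825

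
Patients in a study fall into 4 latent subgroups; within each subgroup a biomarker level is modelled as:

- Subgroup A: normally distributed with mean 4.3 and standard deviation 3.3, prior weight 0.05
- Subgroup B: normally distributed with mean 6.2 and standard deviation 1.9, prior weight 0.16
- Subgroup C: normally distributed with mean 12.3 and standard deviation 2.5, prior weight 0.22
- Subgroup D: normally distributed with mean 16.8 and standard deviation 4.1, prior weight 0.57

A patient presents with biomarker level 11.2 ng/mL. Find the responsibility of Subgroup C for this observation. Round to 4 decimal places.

0.5750

Posterior ∝ prior × likelihood, so P(k | x) ∝ P(Z=k) f_k(x); normalise over all components.
Component likelihoods at x = 11.2 ng/mL:
  L_A = (1/(3.3·√(2π)))·exp(−(11.2−4.3)²/(2·3.3²)) = 0.120892·exp(-2.18595) = 0.0135847
  L_B = (1/(1.9·√(2π)))·exp(−(11.2−6.2)²/(2·1.9²)) = 0.209970·exp(-3.46260) = 0.00658213
  L_C = (1/(2.5·√(2π)))·exp(−(11.2−12.3)²/(2·2.5²)) = 0.159577·exp(-0.09680) = 0.144854
  L_D = (1/(4.1·√(2π)))·exp(−(11.2−16.8)²/(2·4.1²)) = 0.097303·exp(-0.93278) = 0.0382848
Weight by the priors:
  P(Z=A)·L_A = 0.05 × 0.0135847 = 0.000679235
  P(Z=B)·L_B = 0.16 × 0.00658213 = 0.00105314
  P(Z=C)·L_C = 0.22 × 0.144854 = 0.0318679
  P(Z=D)·L_D = 0.57 × 0.0382848 = 0.0218223
Normaliser: 0.000679235 + 0.00105314 + 0.0318679 + 0.0218223 = 0.0554226
So the posterior for Subgroup C is 0.0318679 / 0.0554226 ≈ 0.5750.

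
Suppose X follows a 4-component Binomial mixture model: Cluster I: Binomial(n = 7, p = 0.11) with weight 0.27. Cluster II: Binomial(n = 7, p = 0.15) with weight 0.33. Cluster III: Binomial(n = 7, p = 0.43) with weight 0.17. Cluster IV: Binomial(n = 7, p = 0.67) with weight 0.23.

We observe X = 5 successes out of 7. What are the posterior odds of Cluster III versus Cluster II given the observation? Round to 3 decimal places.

44.847

Since P(k|x) ∝ π_k f_k(x), the posterior odds are π_i f_i(x) / (π_j f_j(x)).
Component likelihoods at x = 5 successes out of 7:
  p_I = 0.000267894
  p_II = 0.00115216
  p_III = 0.100302
  p_IV = 0.30876
Odds = (0.17/0.33) × (0.100302/0.00115216) = 0.515152 × 87.0558 ≈ 44.847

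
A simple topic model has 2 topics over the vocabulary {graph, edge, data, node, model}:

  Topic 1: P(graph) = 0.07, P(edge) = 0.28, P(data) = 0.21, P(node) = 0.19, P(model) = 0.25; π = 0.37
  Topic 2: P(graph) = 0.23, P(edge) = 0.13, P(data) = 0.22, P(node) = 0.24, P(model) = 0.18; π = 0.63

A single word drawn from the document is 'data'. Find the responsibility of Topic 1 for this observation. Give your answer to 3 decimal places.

By Bayes' theorem, P(k | x) = P(Z=k) f_k(x) / Σ_j P(Z=j) f_j(x).
Categorical probabilities:
  p_1 = P(data | comp) = 0.21
  p_2 = P(data | comp) = 0.22
Prior × likelihood for each component:
  P(Z=1)·p_1 = 0.37 × 0.21 = 0.0777
  P(Z=2)·p_2 = 0.63 × 0.22 = 0.1386
Sum: 0.0777 + 0.1386 = 0.2163
So the posterior for Topic 1 is 0.0777 / 0.2163 ≈ 0.359.

0.359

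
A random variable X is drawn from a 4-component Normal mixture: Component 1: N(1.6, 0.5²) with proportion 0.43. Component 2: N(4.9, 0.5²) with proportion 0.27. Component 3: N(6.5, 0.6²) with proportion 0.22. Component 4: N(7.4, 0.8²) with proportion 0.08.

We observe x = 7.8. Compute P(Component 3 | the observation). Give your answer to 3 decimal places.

P(component k | x) = π_k·f_k(x) / marginal(x), where marginal(x) = Σ_j π_j·f_j(x).
Component likelihoods at x = 7.8:
  p_1 = 3.26122e-34
  p_2 = 3.95464e-08
  p_3 = 0.0635877
  p_4 = 0.440082
Unnormalised posteriors:
  π_1·p_1 = 0.43 × 3.26122e-34 = 1.40233e-34
  π_2·p_2 = 0.27 × 3.95464e-08 = 1.06775e-08
  π_3·p_3 = 0.22 × 0.0635877 = 0.0139893
  π_4·p_4 = 0.08 × 0.440082 = 0.0352065
Sum: 1.40233e-34 + 1.06775e-08 + 0.0139893 + 0.0352065 = 0.0491958
P(Component 3 | 7.8) = 0.0139893 / 0.0491958 ≈ 0.284

0.284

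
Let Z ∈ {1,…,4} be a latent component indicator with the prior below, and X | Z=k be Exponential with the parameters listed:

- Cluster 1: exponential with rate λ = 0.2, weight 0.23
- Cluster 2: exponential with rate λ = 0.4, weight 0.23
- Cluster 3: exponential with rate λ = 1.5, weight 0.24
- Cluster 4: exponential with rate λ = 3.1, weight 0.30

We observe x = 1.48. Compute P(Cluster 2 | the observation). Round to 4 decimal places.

Posterior ∝ prior × likelihood, so P(k | x) ∝ π_k f_k(x); normalise over all components.
Evaluate each component's likelihood at the observed value:
  f_1 = 0.148757
  f_2 = 0.221288
  f_3 = 0.162914
  f_4 = 0.0315369
Prior × likelihood for each component:
  π_1·f_1 = 0.23 × 0.148757 = 0.0342142
  π_2·f_2 = 0.23 × 0.221288 = 0.0508962
  π_3·f_3 = 0.24 × 0.162914 = 0.0390993
  π_4·f_4 = 0.30 × 0.0315369 = 0.00946106
Denominator: 0.0342142 + 0.0508962 + 0.0390993 + 0.00946106 = 0.133671
P(Cluster 2 | 1.48) ≈ 0.3808

0.3808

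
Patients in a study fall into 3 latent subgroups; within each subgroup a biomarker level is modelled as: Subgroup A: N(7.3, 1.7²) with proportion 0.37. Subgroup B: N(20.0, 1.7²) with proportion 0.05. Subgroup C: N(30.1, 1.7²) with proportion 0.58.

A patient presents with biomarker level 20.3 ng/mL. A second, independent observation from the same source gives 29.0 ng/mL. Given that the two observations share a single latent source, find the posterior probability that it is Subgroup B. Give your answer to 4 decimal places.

0.5854

Apply Bayes' rule: the posterior for each component is proportional to its prior times its likelihood at x.
Since both observations come from the same component, the likelihood for component k is f_k(x₁)·f_k(x₂).
  p_A = [4.70145e-14] × [9.74957e-37] = 4.58371e-50
  p_B = [0.231046] × [1.92454e-07] = 4.44658e-08
  p_C = [1.42646e-08] × [0.190346] = 2.71522e-09
Multiply by the mixture weights:
  π_A·p_A = 0.37 × 4.58371e-50 = 1.69597e-50
  π_B·p_B = 0.05 × 4.44658e-08 = 2.22329e-09
  π_C·p_C = 0.58 × 2.71522e-09 = 1.57483e-09
Normaliser: 1.69597e-50 + 2.22329e-09 + 1.57483e-09 = 3.79812e-09
So the posterior for Subgroup B is 2.22329e-09 / 3.79812e-09 ≈ 0.5854.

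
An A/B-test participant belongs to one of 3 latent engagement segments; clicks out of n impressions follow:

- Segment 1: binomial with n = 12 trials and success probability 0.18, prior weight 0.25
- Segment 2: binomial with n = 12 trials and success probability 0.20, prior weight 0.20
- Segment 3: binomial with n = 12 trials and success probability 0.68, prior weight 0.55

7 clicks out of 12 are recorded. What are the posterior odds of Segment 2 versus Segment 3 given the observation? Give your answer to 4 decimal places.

Only the two components matter; the odds are (π_i f_i(x)) / (π_j f_j(x)).
Evaluate each component's likelihood at the observed value:
  L_1 = 0.00179764
  L_2 = 0.00332189
  L_3 = 0.178664
Odds = (0.20/0.55) × (0.00332189/0.178664) = 0.363636 × 0.0185929 ≈ 0.0068

0.0068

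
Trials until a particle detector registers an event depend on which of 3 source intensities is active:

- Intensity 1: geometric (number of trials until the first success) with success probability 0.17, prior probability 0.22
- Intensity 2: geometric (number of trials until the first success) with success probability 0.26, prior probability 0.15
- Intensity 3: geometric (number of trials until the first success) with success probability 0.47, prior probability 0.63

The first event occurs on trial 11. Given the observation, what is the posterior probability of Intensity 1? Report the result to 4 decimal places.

0.7041

The responsibility of component k is π_k f_k(x) divided by Σ_j π_j f_j(x).
Geometric probabilities:
  L_1 = 0.17·(1−0.17)^10 = 0.17·0.15516 = 0.0263773
  L_2 = 0.26·(1−0.26)^10 = 0.26·0.0492399 = 0.0128024
  L_3 = 0.47·(1−0.47)^10 = 0.47·0.00174887 = 0.000821971
Multiply by the mixture weights:
  π_1·L_1 = 0.22 × 0.0263773 = 0.005803
  π_2·L_2 = 0.15 × 0.0128024 = 0.00192036
  π_3·L_3 = 0.63 × 0.000821971 = 0.000517842
Denominator: 0.005803 + 0.00192036 + 0.000517842 = 0.0082412
So the posterior for Intensity 1 is 0.005803 / 0.0082412 ≈ 0.7041.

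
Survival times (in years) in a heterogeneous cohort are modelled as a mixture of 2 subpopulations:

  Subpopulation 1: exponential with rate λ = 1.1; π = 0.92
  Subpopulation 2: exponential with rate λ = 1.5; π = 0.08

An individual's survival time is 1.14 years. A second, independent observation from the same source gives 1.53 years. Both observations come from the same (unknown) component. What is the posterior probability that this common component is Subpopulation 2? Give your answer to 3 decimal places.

0.053

The responsibility of component k is P(Z=k) f_k(x) divided by Σ_j P(Z=j) f_j(x).
Since both observations come from the same component, the likelihood for component k is f_k(x₁)·f_k(x₂).
  L_1 = [0.313897] × [0.204397] = 0.0641597
  L_2 = [0.271299] × [0.151142] = 0.0410047
Unnormalised posteriors:
  P(Z=1)·L_1 = 0.92 × 0.0641597 = 0.0590269
  P(Z=2)·L_2 = 0.08 × 0.0410047 = 0.00328037
Sum: 0.0590269 + 0.00328037 = 0.0623073
P(Subpopulation 2 | x) = 0.00328037 / 0.0623073 ≈ 0.053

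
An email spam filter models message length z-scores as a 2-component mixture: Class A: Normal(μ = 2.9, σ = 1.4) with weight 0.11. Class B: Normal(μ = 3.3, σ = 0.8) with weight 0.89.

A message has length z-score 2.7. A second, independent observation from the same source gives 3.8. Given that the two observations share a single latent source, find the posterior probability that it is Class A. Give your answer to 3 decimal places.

0.050

Apply Bayes' rule: the posterior for each component is proportional to its prior times its likelihood at x.
Since both observations come from the same component, the likelihood for component k is f_k(x₁)·f_k(x₂).
  L_A = [0.282066] × [0.231762] = 0.0653722
  L_B = [0.376422] × [0.410201] = 0.154409
Multiply by the mixture weights:
  π_A·L_A = 0.11 × 0.0653722 = 0.00719094
  π_B·L_B = 0.89 × 0.154409 = 0.137424
Marginal: 0.00719094 + 0.137424 = 0.144615
P(Class A | data) = 0.00719094 / 0.144615 ≈ 0.050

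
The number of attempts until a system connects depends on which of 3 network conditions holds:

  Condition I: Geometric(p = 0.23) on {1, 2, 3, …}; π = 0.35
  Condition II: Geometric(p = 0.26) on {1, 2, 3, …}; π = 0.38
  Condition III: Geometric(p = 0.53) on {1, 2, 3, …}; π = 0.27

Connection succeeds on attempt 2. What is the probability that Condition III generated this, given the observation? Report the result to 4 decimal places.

The responsibility of component k is w_k f_k(x) divided by Σ_j w_j f_j(x).
Geometric probabilities:
  f_I = 0.23·(1−0.23)^1 = 0.23·0.77 = 0.1771
  f_II = 0.26·(1−0.26)^1 = 0.26·0.74 = 0.1924
  f_III = 0.53·(1−0.53)^1 = 0.53·0.47 = 0.2491
Unnormalised posteriors:
  w_I·f_I = 0.35 × 0.1771 = 0.061985
  w_II·f_II = 0.38 × 0.1924 = 0.073112
  w_III·f_III = 0.27 × 0.2491 = 0.067257
Evidence: 0.061985 + 0.073112 + 0.067257 = 0.202354
P(Condition III | x) ≈ 0.3324

0.3324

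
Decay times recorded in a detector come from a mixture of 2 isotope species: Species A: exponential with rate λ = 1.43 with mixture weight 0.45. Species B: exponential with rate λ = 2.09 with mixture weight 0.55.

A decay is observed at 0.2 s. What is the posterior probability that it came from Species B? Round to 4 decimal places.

0.6102

Apply Bayes' rule: the posterior for each component is proportional to its prior times its likelihood at x.
Component likelihoods at x = 0.2 s:
  p_A = 1.43·e^(−1.43·0.2) = 1.43·e^(−0.2860) = 1.07431
  p_B = 2.09·e^(−2.09·0.2) = 2.09·e^(−0.4180) = 1.37598
Unnormalised posteriors:
  π_A·p_A = 0.45 × 1.07431 = 0.483437
  π_B·p_B = 0.55 × 1.37598 = 0.756787
Sum: 0.483437 + 0.756787 = 1.24022
Responsibility of Species B: 0.756787 / 1.24022 ≈ 0.6102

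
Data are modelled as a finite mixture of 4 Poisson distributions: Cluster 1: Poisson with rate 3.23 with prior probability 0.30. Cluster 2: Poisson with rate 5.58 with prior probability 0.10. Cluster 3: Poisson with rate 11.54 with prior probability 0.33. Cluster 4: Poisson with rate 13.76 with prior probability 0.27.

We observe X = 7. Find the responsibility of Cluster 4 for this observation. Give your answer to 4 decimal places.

0.1205

Posterior ∝ prior × likelihood, so P(k | x) ∝ w_k f_k(x); normalise over all components.
Component likelihoods at x = 7:
  p_1 = e^(−3.23)·3.23^7/7! = 0.0287883
  p_2 = e^(−5.58)·5.58^7/7! = 0.12608
  p_3 = e^(−11.54)·11.54^7/7! = 0.0526322
  p_4 = e^(−13.76)·13.76^7/7! = 0.0195887
Unnormalised posteriors:
  w_1·p_1 = 0.30 × 0.0287883 = 0.00863649
  w_2·p_2 = 0.10 × 0.12608 = 0.012608
  w_3·p_3 = 0.33 × 0.0526322 = 0.0173686
  w_4·p_4 = 0.27 × 0.0195887 = 0.00528896
Normaliser: 0.00863649 + 0.012608 + 0.0173686 + 0.00528896 = 0.0439021
P(Cluster 4 | the observation) = 0.00528896 / 0.0439021 ≈ 0.1205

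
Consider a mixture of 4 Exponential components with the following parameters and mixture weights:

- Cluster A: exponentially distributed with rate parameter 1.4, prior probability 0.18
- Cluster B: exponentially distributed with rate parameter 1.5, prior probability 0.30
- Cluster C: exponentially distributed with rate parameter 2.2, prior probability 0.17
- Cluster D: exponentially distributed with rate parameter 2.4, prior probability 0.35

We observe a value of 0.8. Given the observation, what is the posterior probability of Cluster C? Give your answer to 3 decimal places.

P(component k | x) = π_k·f_k(x) / marginal(x), where marginal(x) = Σ_j π_j·f_j(x).
Evaluate each component's likelihood at the observed value:
  L_A = 1.4·e^(−1.4·0.8) = 1.4·e^(−1.1200) = 0.456792
  L_B = 1.5·e^(−1.5·0.8) = 1.5·e^(−1.2000) = 0.451791
  L_C = 2.2·e^(−2.2·0.8) = 2.2·e^(−1.7600) = 0.378499
  L_D = 2.4·e^(−2.4·0.8) = 2.4·e^(−1.9200) = 0.351857
Unnormalised posteriors:
  π_A·L_A = 0.18 × 0.456792 = 0.0822225
  π_B·L_B = 0.30 × 0.451791 = 0.135537
  π_C·L_C = 0.17 × 0.378499 = 0.0643448
  π_D·L_D = 0.35 × 0.351857 = 0.12315
Normaliser: 0.0822225 + 0.135537 + 0.0643448 + 0.12315 = 0.405255
P(Cluster C | data) ≈ 0.159

0.159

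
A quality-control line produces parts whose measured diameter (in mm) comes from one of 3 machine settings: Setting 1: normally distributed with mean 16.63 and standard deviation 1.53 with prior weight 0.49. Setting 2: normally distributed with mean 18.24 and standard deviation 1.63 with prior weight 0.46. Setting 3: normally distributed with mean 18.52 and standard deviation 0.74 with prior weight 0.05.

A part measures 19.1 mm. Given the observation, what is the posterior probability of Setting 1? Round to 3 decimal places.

0.228

P(component k | x) = π_k·f_k(x) / marginal(x), where marginal(x) = Σ_j π_j·f_j(x).
Normal densities:
  p_1 = (1/(1.53·√(2π)))·exp(−(19.1−16.63)²/(2·1.53²)) = 0.260747·exp(-1.30311) = 0.0708411
  p_2 = (1/(1.63·√(2π)))·exp(−(19.1−18.24)²/(2·1.63²)) = 0.244750·exp(-0.13918) = 0.212949
  p_3 = (1/(0.74·√(2π)))·exp(−(19.1−18.52)²/(2·0.74²)) = 0.539111·exp(-0.30716) = 0.396535
Prior × likelihood for each component:
  π_1·p_1 = 0.49 × 0.0708411 = 0.0347121
  π_2·p_2 = 0.46 × 0.212949 = 0.0979565
  π_3·p_3 = 0.05 × 0.396535 = 0.0198267
Denominator: 0.0347121 + 0.0979565 + 0.0198267 = 0.152495
P(Setting 1 | 19.1 mm) = 0.0347121 / 0.152495 ≈ 0.228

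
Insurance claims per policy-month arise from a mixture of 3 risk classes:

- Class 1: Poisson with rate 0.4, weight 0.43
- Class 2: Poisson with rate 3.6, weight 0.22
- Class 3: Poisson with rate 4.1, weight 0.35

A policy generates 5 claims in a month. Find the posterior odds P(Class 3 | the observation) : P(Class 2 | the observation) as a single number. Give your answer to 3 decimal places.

The posterior odds equal the prior odds times the likelihood ratio: (w_i/w_j)·(f_i(x)/f_j(x)).
Evaluate each component's likelihood at the observed value:
  L_1 = 5.72006e-05
  L_2 = 0.13768
  L_3 = 0.160004
Odds = (0.35/0.22) × (0.160004/0.13768) = 1.59091 × 1.16214 ≈ 1.849

1.849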